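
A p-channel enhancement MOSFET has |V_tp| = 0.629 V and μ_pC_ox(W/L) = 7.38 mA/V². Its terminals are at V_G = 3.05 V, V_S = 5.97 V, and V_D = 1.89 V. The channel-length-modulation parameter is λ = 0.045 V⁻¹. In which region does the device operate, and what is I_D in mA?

Saturation; I_D = 22.9 mA

V_SG = V_S − V_G = 5.97 − 3.05 = 2.92 V; V_SD = V_S − V_D = 5.97 − 1.89 = 4.08 V.
V_ov = V_SG − |V_tp| = 2.92 − 0.629 = 2.29 V.
Since V_SD = 4.08 V ≥ V_ov = 2.29 V, the device is in saturation.
I_D = ½ k_p V_ov² (1 + λ V_SD) = 0.5 × 7.38 × 2.29² × (1 + 0.045 × 4.08) = 22.9 mA.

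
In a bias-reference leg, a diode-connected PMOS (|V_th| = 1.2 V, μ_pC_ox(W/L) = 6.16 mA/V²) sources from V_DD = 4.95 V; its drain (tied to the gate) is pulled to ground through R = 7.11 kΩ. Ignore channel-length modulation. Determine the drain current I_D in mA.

I_D = 0.472 mA

With gate tied to drain, V_SG = V_SD ≥ V_SG − |V_th|, so the device is in saturation.
KCL at the drain: ½ k_p (V_SG − |V_th|)² = (V_DD − V_SG)/R.
Let x = V_SG − 1.2. Then 21.9 x² + x − 3.75 = 0, giving x = 0.392 V (positive root), so V_SG = 1.59 V.
I_D = (V_DD − V_SG)/R = (4.95 − 1.59) / 7.11 = 0.472 mA.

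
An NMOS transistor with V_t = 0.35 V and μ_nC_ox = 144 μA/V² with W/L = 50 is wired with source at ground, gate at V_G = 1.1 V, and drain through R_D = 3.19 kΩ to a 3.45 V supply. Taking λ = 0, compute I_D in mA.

I_D = 1.01 mA

V_GS = V_G = 1.1 V, so V_ov = 1.1 − 0.35 = 0.75 V.
k_n = μ_nC_ox · (W/L) = 7.2 mA/V².
Assume saturation: I_D = ½ k_n V_ov² = 0.5 × 7.2 × 0.75² = 2.03 mA, giving V_DS = V_DD − I_D R_D = 3.45 − 2.03 × 3.19 = -3.01 V.
But -3.01 V < V_ov = 0.75 V, so the device is actually in triode.
In triode I_D = k_n[V_ov V_DS − ½ V_DS²] and I_D = (V_DD − V_DS)/R_D. Equating: 11.5 V_DS² − 18.23 V_DS + 3.45 = 0, giving V_DS = 0.22 V (the root below V_ov).
I_D = (3.45 − 0.22) / 3.19 = 1.01 mA.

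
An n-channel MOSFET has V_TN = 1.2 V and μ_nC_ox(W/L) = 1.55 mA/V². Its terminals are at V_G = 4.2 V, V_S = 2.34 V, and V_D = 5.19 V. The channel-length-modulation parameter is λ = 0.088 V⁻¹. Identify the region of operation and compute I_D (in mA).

Saturation; I_D = 0.422 mA

V_GS = V_G − V_S = 4.2 − 2.34 = 1.86 V; V_DS = V_D − V_S = 5.19 − 2.34 = 2.85 V.
V_ov = V_GS − V_TN = 1.86 − 1.2 = 0.66 V.
Since V_DS = 2.85 V ≥ V_ov = 0.66 V, the device is in saturation.
I_D = ½ k_n V_ov² (1 + λ V_DS) = 0.5 × 1.55 × 0.66² × (1 + 0.088 × 2.85) = 0.422 mA.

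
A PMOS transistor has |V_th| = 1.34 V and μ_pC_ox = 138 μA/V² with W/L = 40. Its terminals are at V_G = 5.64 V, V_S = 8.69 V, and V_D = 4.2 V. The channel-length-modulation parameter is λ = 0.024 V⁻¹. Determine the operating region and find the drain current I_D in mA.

Saturation; I_D = 8.94 mA

V_SG = V_S − V_G = 8.69 − 5.64 = 3.05 V; V_SD = V_S − V_D = 8.69 − 4.2 = 4.49 V.
k_p = μ_pC_ox · (W/L) = 5.52 mA/V².
V_ov = V_SG − |V_th| = 3.05 − 1.34 = 1.71 V.
Since V_SD = 4.49 V ≥ V_ov = 1.71 V, the device is in saturation.
I_D = ½ k_p V_ov² (1 + λ V_SD) = 0.5 × 5.52 × 1.71² × (1 + 0.024 × 4.49) = 8.94 mA.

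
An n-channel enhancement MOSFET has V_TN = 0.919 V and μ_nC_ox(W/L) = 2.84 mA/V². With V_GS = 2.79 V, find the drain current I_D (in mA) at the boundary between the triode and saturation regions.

I_D = 4.97 mA

At the boundary V_DS = V_ov = V_GS − V_TN = 2.79 − 0.919 = 1.87 V.
I_D = ½ k_n V_ov² = 0.5 × 2.84 × 1.87² = 4.97 mA.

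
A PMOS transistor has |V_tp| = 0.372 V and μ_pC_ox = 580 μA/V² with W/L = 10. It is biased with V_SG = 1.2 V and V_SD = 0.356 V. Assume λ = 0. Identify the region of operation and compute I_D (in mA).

Triode; I_D = 1.34 mA

k_p = μ_pC_ox · (W/L) = 5.8 mA/V².
V_ov = V_SG − |V_tp| = 1.2 − 0.372 = 0.828 V.
Since V_SD = 0.356 V < V_ov = 0.828 V, the device is in the triode region.
I_D = k_p [V_ov · V_SD − ½ V_SD²] = 5.8 × [0.828 × 0.356 − 0.5 × 0.356²] = 1.34 mA.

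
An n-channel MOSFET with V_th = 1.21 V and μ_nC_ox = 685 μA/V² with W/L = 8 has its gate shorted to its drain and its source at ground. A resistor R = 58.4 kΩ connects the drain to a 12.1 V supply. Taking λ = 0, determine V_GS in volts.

V_GS = 1.47 V

With gate tied to drain, V_GS = V_DS ≥ V_GS − V_th, so the device is in saturation.
k_n = μ_nC_ox · (W/L) = 5.48 mA/V².
KCL at the drain: ½ k_n (V_GS − V_th)² = (V_DD − V_GS)/R.
Let x = V_GS − 1.21. Then 160 x² + x − 10.89 = 0, giving x = 0.258 V (positive root), so V_GS = 1.47 V.
I_D = (V_DD − V_GS)/R = (12.1 − 1.47) / 58.4 = 0.182 mA.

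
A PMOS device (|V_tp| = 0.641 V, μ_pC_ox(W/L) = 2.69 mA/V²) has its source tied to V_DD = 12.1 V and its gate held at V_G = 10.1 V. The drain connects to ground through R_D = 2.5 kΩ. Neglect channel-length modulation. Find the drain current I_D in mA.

V_SG = V_DD − V_G = 12.1 − 10.1 = 2 V, so V_ov = 2 − 0.641 = 1.36 V.
Assume saturation: I_D = ½ k_p V_ov² = 0.5 × 2.69 × 1.36² = 2.48 mA, giving V_SD = V_DD − I_D R_D = 12.1 − 2.48 × 2.5 = 5.89 V.
V_SD = 5.89 V ≥ V_ov = 1.36 V, confirming saturation.

I_D = 2.48 mA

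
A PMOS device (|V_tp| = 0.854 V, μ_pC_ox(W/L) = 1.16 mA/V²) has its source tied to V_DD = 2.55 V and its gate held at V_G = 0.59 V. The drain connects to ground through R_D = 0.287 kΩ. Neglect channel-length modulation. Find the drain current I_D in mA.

V_SG = V_DD − V_G = 2.55 − 0.59 = 1.96 V, so V_ov = 1.96 − 0.854 = 1.11 V.
Assume saturation: I_D = ½ k_p V_ov² = 0.5 × 1.16 × 1.11² = 0.709 mA, giving V_SD = V_DD − I_D R_D = 2.55 − 0.709 × 0.287 = 2.35 V.
V_SD = 2.35 V ≥ V_ov = 1.11 V, confirming saturation.

I_D = 0.709 mA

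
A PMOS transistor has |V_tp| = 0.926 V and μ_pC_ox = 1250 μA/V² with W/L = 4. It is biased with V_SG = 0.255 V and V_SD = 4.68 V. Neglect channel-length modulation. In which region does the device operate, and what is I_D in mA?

Cutoff; I_D = 0 mA

V_SG = 0.255 V < |V_tp| = 0.926 V, so the transistor is in cutoff.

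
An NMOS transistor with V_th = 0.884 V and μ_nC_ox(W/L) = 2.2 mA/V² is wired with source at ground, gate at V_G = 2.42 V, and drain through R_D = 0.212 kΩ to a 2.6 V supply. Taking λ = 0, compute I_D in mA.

I_D = 2.60 mA

V_GS = V_G = 2.42 V, so V_ov = 2.42 − 0.884 = 1.54 V.
Assume saturation: I_D = ½ k_n V_ov² = 0.5 × 2.2 × 1.54² = 2.6 mA, giving V_DS = V_DD − I_D R_D = 2.6 − 2.6 × 0.212 = 2.05 V.
V_DS = 2.05 V ≥ V_ov = 1.54 V, confirming saturation.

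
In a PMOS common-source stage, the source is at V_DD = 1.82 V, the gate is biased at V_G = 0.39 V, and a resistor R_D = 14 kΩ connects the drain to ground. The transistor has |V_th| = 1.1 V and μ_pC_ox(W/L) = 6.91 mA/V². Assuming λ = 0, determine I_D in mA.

V_SG = V_DD − V_G = 1.82 − 0.39 = 1.43 V, so V_ov = 1.43 − 1.1 = 0.33 V.
Assume saturation: I_D = ½ k_p V_ov² = 0.5 × 6.91 × 0.33² = 0.376 mA, giving V_SD = V_DD − I_D R_D = 1.82 − 0.376 × 14 = -3.45 V.
But -3.45 V < V_ov = 0.33 V, so the device is actually in triode.
In triode I_D = k_p[V_ov V_SD − ½ V_SD²] and I_D = (V_DD − V_SD)/R_D. Equating: 48.4 V_SD² − 32.92 V_SD + 1.82 = 0, giving V_SD = 0.0607 V (the root below V_ov).
I_D = (1.82 − 0.0607) / 14 = 0.126 mA.

I_D = 0.126 mA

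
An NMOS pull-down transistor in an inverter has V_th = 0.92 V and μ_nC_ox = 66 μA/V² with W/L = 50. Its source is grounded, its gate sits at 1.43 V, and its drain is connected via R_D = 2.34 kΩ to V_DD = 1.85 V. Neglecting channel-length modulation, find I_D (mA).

V_GS = V_G = 1.43 V, so V_ov = 1.43 − 0.92 = 0.51 V.
k_n = μ_nC_ox · (W/L) = 3.3 mA/V².
Assume saturation: I_D = ½ k_n V_ov² = 0.5 × 3.3 × 0.51² = 0.429 mA, giving V_DS = V_DD − I_D R_D = 1.85 − 0.429 × 2.34 = 0.846 V.
V_DS = 0.846 V ≥ V_ov = 0.51 V, confirming saturation.

I_D = 0.429 mA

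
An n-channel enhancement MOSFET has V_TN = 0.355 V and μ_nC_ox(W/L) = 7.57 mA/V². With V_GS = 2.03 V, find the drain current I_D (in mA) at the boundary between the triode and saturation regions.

I_D = 10.6 mA

At the boundary V_DS = V_ov = V_GS − V_TN = 2.03 − 0.355 = 1.67 V.
I_D = ½ k_n V_ov² = 0.5 × 7.57 × 1.67² = 10.6 mA.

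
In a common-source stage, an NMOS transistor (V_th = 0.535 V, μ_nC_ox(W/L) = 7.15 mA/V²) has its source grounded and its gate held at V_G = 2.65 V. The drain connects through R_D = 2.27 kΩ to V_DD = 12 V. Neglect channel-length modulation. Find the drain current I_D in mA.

V_GS = V_G = 2.65 V, so V_ov = 2.65 − 0.535 = 2.11 V.
Assume saturation: I_D = ½ k_n V_ov² = 0.5 × 7.15 × 2.11² = 16 mA, giving V_DS = V_DD − I_D R_D = 12 − 16 × 2.27 = -24.3 V.
But -24.3 V < V_ov = 2.11 V, so the device is actually in triode.
In triode I_D = k_n[V_ov V_DS − ½ V_DS²] and I_D = (V_DD − V_DS)/R_D. Equating: 8.12 V_DS² − 35.33 V_DS + 12 = 0, giving V_DS = 0.371 V (the root below V_ov).
I_D = (12 − 0.371) / 2.27 = 5.12 mA.

I_D = 5.12 mA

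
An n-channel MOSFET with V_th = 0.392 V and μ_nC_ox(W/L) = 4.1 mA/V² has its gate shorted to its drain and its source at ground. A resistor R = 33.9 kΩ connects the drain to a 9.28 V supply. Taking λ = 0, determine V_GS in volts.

V_GS = 0.743 V

With gate tied to drain, V_GS = V_DS ≥ V_GS − V_th, so the device is in saturation.
KCL at the drain: ½ k_n (V_GS − V_th)² = (V_DD − V_GS)/R.
Let x = V_GS − 0.392. Then 69.5 x² + x − 8.888 = 0, giving x = 0.351 V (positive root), so V_GS = 0.743 V.
I_D = (V_DD − V_GS)/R = (9.28 − 0.743) / 33.9 = 0.252 mA.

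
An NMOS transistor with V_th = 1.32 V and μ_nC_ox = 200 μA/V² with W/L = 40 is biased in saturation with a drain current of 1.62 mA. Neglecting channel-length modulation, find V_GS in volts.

V_GS = 1.96 V

k_n = μ_nC_ox · (W/L) = 8 mA/V².
In saturation I_D = ½ k_n (V_GS − V_th)², so V_GS − V_th = √(2 I_D / k_n) = √(2 × 1.62 / 8) = 0.636 V.
V_GS = 1.32 + 0.636 = 1.96 V.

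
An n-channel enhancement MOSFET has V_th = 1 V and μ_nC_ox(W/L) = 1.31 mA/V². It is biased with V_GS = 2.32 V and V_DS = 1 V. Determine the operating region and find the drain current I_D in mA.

V_ov = V_GS − V_th = 2.32 − 1 = 1.32 V.
Since V_DS = 1 V < V_ov = 1.32 V, the device is in the triode region.
I_D = k_n [V_ov · V_DS − ½ V_DS²] = 1.31 × [1.32 × 1 − 0.5 × 1²] = 1.07 mA.

Triode; I_D = 1.07 mA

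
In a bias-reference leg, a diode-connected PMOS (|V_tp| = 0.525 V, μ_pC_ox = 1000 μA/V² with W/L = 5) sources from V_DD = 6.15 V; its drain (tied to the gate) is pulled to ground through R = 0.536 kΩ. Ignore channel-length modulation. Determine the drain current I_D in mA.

With gate tied to drain, V_SG = V_SD ≥ V_SG − |V_tp|, so the device is in saturation.
k_p = μ_pC_ox · (W/L) = 5 mA/V².
KCL at the drain: ½ k_p (V_SG − |V_tp|)² = (V_DD − V_SG)/R.
Let x = V_SG − 0.525. Then 1.34 x² + x − 5.625 = 0, giving x = 1.71 V (positive root), so V_SG = 2.23 V.
I_D = (V_DD − V_SG)/R = (6.15 − 2.23) / 0.536 = 7.31 mA.

I_D = 7.31 mA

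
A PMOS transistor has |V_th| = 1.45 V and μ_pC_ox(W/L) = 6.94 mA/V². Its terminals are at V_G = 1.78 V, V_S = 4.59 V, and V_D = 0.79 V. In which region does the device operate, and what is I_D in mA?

V_SG = V_S − V_G = 4.59 − 1.78 = 2.81 V; V_SD = V_S − V_D = 4.59 − 0.79 = 3.8 V.
V_ov = V_SG − |V_th| = 2.81 − 1.45 = 1.36 V.
Since V_SD = 3.8 V ≥ V_ov = 1.36 V, the device is in saturation.
I_D = ½ k_p V_ov² = 0.5 × 6.94 × 1.36² = 6.42 mA.

Saturation; I_D = 6.42 mA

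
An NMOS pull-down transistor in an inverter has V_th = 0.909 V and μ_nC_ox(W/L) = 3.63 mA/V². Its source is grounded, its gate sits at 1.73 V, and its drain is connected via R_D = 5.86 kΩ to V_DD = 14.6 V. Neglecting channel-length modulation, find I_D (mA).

V_GS = V_G = 1.73 V, so V_ov = 1.73 − 0.909 = 0.821 V.
Assume saturation: I_D = ½ k_n V_ov² = 0.5 × 3.63 × 0.821² = 1.22 mA, giving V_DS = V_DD − I_D R_D = 14.6 − 1.22 × 5.86 = 7.43 V.
V_DS = 7.43 V ≥ V_ov = 0.821 V, confirming saturation.

I_D = 1.22 mA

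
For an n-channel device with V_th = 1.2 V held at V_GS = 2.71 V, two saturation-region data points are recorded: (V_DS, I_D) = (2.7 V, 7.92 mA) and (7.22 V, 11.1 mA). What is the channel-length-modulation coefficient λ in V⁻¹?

With V_GS fixed, I_D ∝ (1 + λ V_DS) in saturation, so I_D2/I_D1 = (1 + λ V_DS2)/(1 + λ V_DS1).
11.1/7.92 = 1.402 = (1 + 7.22 λ)/(1 + 2.7 λ).
Solving: λ (I_D1 V_DS2 − I_D2 V_DS1) = I_D2 − I_D1, so λ = (11.1 − 7.92) / (7.92 × 7.22 − 11.1 × 2.7) = 3.18 / 27.2 = 0.117 V⁻¹.

λ = 0.117 V⁻¹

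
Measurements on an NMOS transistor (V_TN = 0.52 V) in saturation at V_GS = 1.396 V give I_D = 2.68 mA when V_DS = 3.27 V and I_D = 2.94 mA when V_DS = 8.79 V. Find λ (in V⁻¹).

With V_GS fixed, I_D ∝ (1 + λ V_DS) in saturation, so I_D2/I_D1 = (1 + λ V_DS2)/(1 + λ V_DS1).
2.94/2.68 = 1.097 = (1 + 8.79 λ)/(1 + 3.27 λ).
Solving: λ (I_D1 V_DS2 − I_D2 V_DS1) = I_D2 − I_D1, so λ = (2.94 − 2.68) / (2.68 × 8.79 − 2.94 × 3.27) = 0.26 / 13.9 = 0.0186 V⁻¹.

λ = 0.0186 V⁻¹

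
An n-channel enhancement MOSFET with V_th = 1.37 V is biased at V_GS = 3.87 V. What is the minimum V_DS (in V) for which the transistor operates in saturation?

V_DS,sat = 2.50 V

The boundary between triode and saturation is V_DS = V_GS − V_th = V_ov.
V_ov = 3.87 − 1.37 = 2.5 V.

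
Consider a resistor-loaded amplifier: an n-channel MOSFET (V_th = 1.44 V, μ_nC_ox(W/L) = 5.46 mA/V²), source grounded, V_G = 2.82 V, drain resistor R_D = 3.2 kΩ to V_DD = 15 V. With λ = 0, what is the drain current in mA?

I_D = 4.42 mA

V_GS = V_G = 2.82 V, so V_ov = 2.82 − 1.44 = 1.38 V.
Assume saturation: I_D = ½ k_n V_ov² = 0.5 × 5.46 × 1.38² = 5.2 mA, giving V_DS = V_DD − I_D R_D = 15 − 5.2 × 3.2 = -1.64 V.
But -1.64 V < V_ov = 1.38 V, so the device is actually in triode.
In triode I_D = k_n[V_ov V_DS − ½ V_DS²] and I_D = (V_DD − V_DS)/R_D. Equating: 8.74 V_DS² − 25.11 V_DS + 15 = 0, giving V_DS = 0.847 V (the root below V_ov).
I_D = (15 − 0.847) / 3.2 = 4.42 mA.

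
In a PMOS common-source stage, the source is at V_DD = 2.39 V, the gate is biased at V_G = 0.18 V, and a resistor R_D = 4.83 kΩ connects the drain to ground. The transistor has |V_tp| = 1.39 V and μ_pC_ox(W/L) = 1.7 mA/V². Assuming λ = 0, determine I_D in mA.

V_SG = V_DD − V_G = 2.39 − 0.18 = 2.21 V, so V_ov = 2.21 − 1.39 = 0.82 V.
Assume saturation: I_D = ½ k_p V_ov² = 0.5 × 1.7 × 0.82² = 0.572 mA, giving V_SD = V_DD − I_D R_D = 2.39 − 0.572 × 4.83 = -0.371 V.
But -0.371 V < V_ov = 0.82 V, so the device is actually in triode.
In triode I_D = k_p[V_ov V_SD − ½ V_SD²] and I_D = (V_DD − V_SD)/R_D. Equating: 4.11 V_SD² − 7.733 V_SD + 2.39 = 0, giving V_SD = 0.39 V (the root below V_ov).
I_D = (2.39 − 0.39) / 4.83 = 0.414 mA.

I_D = 0.414 mA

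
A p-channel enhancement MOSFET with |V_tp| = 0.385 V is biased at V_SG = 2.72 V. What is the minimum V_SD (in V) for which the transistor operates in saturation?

The boundary between triode and saturation is V_SD = V_SG − |V_tp| = V_ov.
V_ov = 2.72 − 0.385 = 2.33 V.

V_SD,sat = 2.33 V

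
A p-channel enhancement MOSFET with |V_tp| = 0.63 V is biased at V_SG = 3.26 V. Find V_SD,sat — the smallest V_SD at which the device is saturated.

The boundary between triode and saturation is V_SD = V_SG − |V_tp| = V_ov.
V_ov = 3.26 − 0.63 = 2.63 V.

V_SD,sat = 2.63 V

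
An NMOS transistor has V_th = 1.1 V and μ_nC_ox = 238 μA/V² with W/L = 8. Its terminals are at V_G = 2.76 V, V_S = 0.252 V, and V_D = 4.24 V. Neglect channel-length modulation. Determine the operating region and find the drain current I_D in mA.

V_GS = V_G − V_S = 2.76 − 0.252 = 2.51 V; V_DS = V_D − V_S = 4.24 − 0.252 = 3.99 V.
k_n = μ_nC_ox · (W/L) = 1.904 mA/V².
V_ov = V_GS − V_th = 2.51 − 1.1 = 1.41 V.
Since V_DS = 3.99 V ≥ V_ov = 1.41 V, the device is in saturation.
I_D = ½ k_n V_ov² = 0.5 × 1.904 × 1.41² = 1.89 mA.

Saturation; I_D = 1.89 mA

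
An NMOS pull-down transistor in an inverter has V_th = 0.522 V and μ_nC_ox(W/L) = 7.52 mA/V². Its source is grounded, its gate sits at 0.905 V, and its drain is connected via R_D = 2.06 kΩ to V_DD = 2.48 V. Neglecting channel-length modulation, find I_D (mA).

I_D = 0.552 mA

V_GS = V_G = 0.905 V, so V_ov = 0.905 − 0.522 = 0.383 V.
Assume saturation: I_D = ½ k_n V_ov² = 0.5 × 7.52 × 0.383² = 0.552 mA, giving V_DS = V_DD − I_D R_D = 2.48 − 0.552 × 2.06 = 1.34 V.
V_DS = 1.34 V ≥ V_ov = 0.383 V, confirming saturation.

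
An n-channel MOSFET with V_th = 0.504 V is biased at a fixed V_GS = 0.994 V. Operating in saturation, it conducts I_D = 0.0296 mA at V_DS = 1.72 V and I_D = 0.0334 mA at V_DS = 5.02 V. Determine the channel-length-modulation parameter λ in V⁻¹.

With V_GS fixed, I_D ∝ (1 + λ V_DS) in saturation, so I_D2/I_D1 = (1 + λ V_DS2)/(1 + λ V_DS1).
0.0334/0.0296 = 1.128 = (1 + 5.02 λ)/(1 + 1.72 λ).
Solving: λ (I_D1 V_DS2 − I_D2 V_DS1) = I_D2 − I_D1, so λ = (0.0334 − 0.0296) / (0.0296 × 5.02 − 0.0334 × 1.72) = 0.0038 / 0.0911 = 0.0417 V⁻¹.

λ = 0.0417 V⁻¹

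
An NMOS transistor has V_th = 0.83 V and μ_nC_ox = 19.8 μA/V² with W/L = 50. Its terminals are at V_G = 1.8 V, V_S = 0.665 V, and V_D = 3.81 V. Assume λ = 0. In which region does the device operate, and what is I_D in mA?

Saturation; I_D = 0.0460 mA

V_GS = V_G − V_S = 1.8 − 0.665 = 1.14 V; V_DS = V_D − V_S = 3.81 − 0.665 = 3.15 V.
k_n = μ_nC_ox · (W/L) = 0.99 mA/V².
V_ov = V_GS − V_th = 1.14 − 0.83 = 0.305 V.
Since V_DS = 3.15 V ≥ V_ov = 0.305 V, the device is in saturation.
I_D = ½ k_n V_ov² = 0.5 × 0.99 × 0.305² = 0.046 mA.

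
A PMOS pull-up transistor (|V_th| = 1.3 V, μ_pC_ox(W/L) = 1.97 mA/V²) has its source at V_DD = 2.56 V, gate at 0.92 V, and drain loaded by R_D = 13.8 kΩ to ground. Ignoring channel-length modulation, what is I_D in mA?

V_SG = V_DD − V_G = 2.56 − 0.92 = 1.64 V, so V_ov = 1.64 − 1.3 = 0.34 V.
Assume saturation: I_D = ½ k_p V_ov² = 0.5 × 1.97 × 0.34² = 0.114 mA, giving V_SD = V_DD − I_D R_D = 2.56 − 0.114 × 13.8 = 0.989 V.
V_SD = 0.989 V ≥ V_ov = 0.34 V, confirming saturation.

I_D = 0.114 mA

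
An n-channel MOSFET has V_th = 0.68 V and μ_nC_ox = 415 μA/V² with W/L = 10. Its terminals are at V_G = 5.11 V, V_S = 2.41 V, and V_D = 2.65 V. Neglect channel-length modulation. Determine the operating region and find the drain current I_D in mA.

V_GS = V_G − V_S = 5.11 − 2.41 = 2.7 V; V_DS = V_D − V_S = 2.65 − 2.41 = 0.24 V.
k_n = μ_nC_ox · (W/L) = 4.15 mA/V².
V_ov = V_GS − V_th = 2.7 − 0.68 = 2.02 V.
Since V_DS = 0.24 V < V_ov = 2.02 V, the device is in the triode region.
I_D = k_n [V_ov · V_DS − ½ V_DS²] = 4.15 × [2.02 × 0.24 − 0.5 × 0.24²] = 1.89 mA.

Triode; I_D = 1.89 mA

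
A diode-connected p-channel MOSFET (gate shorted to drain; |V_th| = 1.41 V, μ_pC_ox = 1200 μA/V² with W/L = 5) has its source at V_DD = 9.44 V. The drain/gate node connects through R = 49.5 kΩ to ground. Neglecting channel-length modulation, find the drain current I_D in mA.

I_D = 0.158 mA

With gate tied to drain, V_SG = V_SD ≥ V_SG − |V_th|, so the device is in saturation.
k_p = μ_pC_ox · (W/L) = 6 mA/V².
KCL at the drain: ½ k_p (V_SG − |V_th|)² = (V_DD − V_SG)/R.
Let x = V_SG − 1.41. Then 148 x² + x − 8.03 = 0, giving x = 0.229 V (positive root), so V_SG = 1.64 V.
I_D = (V_DD − V_SG)/R = (9.44 − 1.64) / 49.5 = 0.158 mA.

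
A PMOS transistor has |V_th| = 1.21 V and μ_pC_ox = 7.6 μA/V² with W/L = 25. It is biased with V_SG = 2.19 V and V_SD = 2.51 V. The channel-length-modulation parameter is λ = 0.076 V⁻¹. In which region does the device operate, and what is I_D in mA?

k_p = μ_pC_ox · (W/L) = 0.19 mA/V².
V_ov = V_SG − |V_th| = 2.19 − 1.21 = 0.98 V.
Since V_SD = 2.51 V ≥ V_ov = 0.98 V, the device is in saturation.
I_D = ½ k_p V_ov² (1 + λ V_SD) = 0.5 × 0.19 × 0.98² × (1 + 0.076 × 2.51) = 0.109 mA.

Saturation; I_D = 0.109 mA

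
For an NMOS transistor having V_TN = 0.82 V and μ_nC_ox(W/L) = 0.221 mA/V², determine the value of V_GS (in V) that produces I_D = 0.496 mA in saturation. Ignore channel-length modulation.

In saturation I_D = ½ k_n (V_GS − V_TN)², so V_GS − V_TN = √(2 I_D / k_n) = √(2 × 0.496 / 0.221) = 2.12 V.
V_GS = 0.82 + 2.12 = 2.94 V.

V_GS = 2.94 V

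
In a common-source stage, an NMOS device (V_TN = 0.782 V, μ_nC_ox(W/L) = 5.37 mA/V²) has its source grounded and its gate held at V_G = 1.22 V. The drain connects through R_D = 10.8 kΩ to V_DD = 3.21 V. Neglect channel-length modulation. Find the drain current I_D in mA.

V_GS = V_G = 1.22 V, so V_ov = 1.22 − 0.782 = 0.438 V.
Assume saturation: I_D = ½ k_n V_ov² = 0.5 × 5.37 × 0.438² = 0.515 mA, giving V_DS = V_DD − I_D R_D = 3.21 − 0.515 × 10.8 = -2.35 V.
But -2.35 V < V_ov = 0.438 V, so the device is actually in triode.
In triode I_D = k_n[V_ov V_DS − ½ V_DS²] and I_D = (V_DD − V_DS)/R_D. Equating: 29 V_DS² − 26.4 V_DS + 3.21 = 0, giving V_DS = 0.145 V (the root below V_ov).
I_D = (3.21 − 0.145) / 10.8 = 0.284 mA.

I_D = 0.284 mA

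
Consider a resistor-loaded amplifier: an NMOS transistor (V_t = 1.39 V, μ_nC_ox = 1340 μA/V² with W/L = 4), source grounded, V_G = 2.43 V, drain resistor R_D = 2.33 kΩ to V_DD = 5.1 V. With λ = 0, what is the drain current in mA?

V_GS = V_G = 2.43 V, so V_ov = 2.43 − 1.39 = 1.04 V.
k_n = μ_nC_ox · (W/L) = 5.36 mA/V².
Assume saturation: I_D = ½ k_n V_ov² = 0.5 × 5.36 × 1.04² = 2.9 mA, giving V_DS = V_DD − I_D R_D = 5.1 − 2.9 × 2.33 = -1.65 V.
But -1.65 V < V_ov = 1.04 V, so the device is actually in triode.
In triode I_D = k_n[V_ov V_DS − ½ V_DS²] and I_D = (V_DD − V_DS)/R_D. Equating: 6.24 V_DS² − 13.99 V_DS + 5.1 = 0, giving V_DS = 0.458 V (the root below V_ov).
I_D = (5.1 − 0.458) / 2.33 = 1.99 mA.

I_D = 1.99 mA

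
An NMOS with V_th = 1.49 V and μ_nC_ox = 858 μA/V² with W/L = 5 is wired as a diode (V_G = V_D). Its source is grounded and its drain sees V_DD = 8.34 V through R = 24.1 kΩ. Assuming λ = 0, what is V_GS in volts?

With gate tied to drain, V_GS = V_DS ≥ V_GS − V_th, so the device is in saturation.
k_n = μ_nC_ox · (W/L) = 4.29 mA/V².
KCL at the drain: ½ k_n (V_GS − V_th)² = (V_DD − V_GS)/R.
Let x = V_GS − 1.49. Then 51.7 x² + x − 6.85 = 0, giving x = 0.354 V (positive root), so V_GS = 1.84 V.
I_D = (V_DD − V_GS)/R = (8.34 − 1.84) / 24.1 = 0.27 mA.

V_GS = 1.84 V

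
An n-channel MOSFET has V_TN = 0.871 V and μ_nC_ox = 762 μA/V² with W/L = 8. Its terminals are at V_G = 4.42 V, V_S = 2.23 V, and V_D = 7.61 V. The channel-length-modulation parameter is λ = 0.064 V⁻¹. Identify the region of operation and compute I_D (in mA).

Saturation; I_D = 7.13 mA

V_GS = V_G − V_S = 4.42 − 2.23 = 2.19 V; V_DS = V_D − V_S = 7.61 − 2.23 = 5.38 V.
k_n = μ_nC_ox · (W/L) = 6.096 mA/V².
V_ov = V_GS − V_TN = 2.19 − 0.871 = 1.32 V.
Since V_DS = 5.38 V ≥ V_ov = 1.32 V, the device is in saturation.
I_D = ½ k_n V_ov² (1 + λ V_DS) = 0.5 × 6.096 × 1.32² × (1 + 0.064 × 5.38) = 7.13 mA.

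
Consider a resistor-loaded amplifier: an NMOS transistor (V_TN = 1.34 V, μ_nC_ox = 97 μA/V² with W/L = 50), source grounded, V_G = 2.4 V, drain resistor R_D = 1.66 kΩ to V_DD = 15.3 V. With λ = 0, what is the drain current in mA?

V_GS = V_G = 2.4 V, so V_ov = 2.4 − 1.34 = 1.06 V.
k_n = μ_nC_ox · (W/L) = 4.85 mA/V².
Assume saturation: I_D = ½ k_n V_ov² = 0.5 × 4.85 × 1.06² = 2.72 mA, giving V_DS = V_DD − I_D R_D = 15.3 − 2.72 × 1.66 = 10.8 V.
V_DS = 10.8 V ≥ V_ov = 1.06 V, confirming saturation.

I_D = 2.72 mA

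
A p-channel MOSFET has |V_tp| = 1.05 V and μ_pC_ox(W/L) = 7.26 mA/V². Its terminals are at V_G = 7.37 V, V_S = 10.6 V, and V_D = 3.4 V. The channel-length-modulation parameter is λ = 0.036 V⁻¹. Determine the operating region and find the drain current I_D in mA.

Saturation; I_D = 21.7 mA

V_SG = V_S − V_G = 10.6 − 7.37 = 3.23 V; V_SD = V_S − V_D = 10.6 − 3.4 = 7.2 V.
V_ov = V_SG − |V_tp| = 3.23 − 1.05 = 2.18 V.
Since V_SD = 7.2 V ≥ V_ov = 2.18 V, the device is in saturation.
I_D = ½ k_p V_ov² (1 + λ V_SD) = 0.5 × 7.26 × 2.18² × (1 + 0.036 × 7.2) = 21.7 mA.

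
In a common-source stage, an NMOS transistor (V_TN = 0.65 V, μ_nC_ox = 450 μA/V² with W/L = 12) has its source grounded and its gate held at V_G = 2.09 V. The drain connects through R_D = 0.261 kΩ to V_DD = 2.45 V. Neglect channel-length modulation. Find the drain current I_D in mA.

I_D = 5.25 mA

V_GS = V_G = 2.09 V, so V_ov = 2.09 − 0.65 = 1.44 V.
k_n = μ_nC_ox · (W/L) = 5.4 mA/V².
Assume saturation: I_D = ½ k_n V_ov² = 0.5 × 5.4 × 1.44² = 5.6 mA, giving V_DS = V_DD − I_D R_D = 2.45 − 5.6 × 0.261 = 0.989 V.
But 0.989 V < V_ov = 1.44 V, so the device is actually in triode.
In triode I_D = k_n[V_ov V_DS − ½ V_DS²] and I_D = (V_DD − V_DS)/R_D. Equating: 0.705 V_DS² − 3.03 V_DS + 2.45 = 0, giving V_DS = 1.08 V (the root below V_ov).
I_D = (2.45 − 1.08) / 0.261 = 5.25 mA.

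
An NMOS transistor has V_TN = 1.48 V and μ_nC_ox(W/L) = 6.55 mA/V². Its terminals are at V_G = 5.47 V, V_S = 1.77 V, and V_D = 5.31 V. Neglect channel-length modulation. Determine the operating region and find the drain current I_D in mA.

V_GS = V_G − V_S = 5.47 − 1.77 = 3.7 V; V_DS = V_D − V_S = 5.31 − 1.77 = 3.54 V.
V_ov = V_GS − V_TN = 3.7 − 1.48 = 2.22 V.
Since V_DS = 3.54 V ≥ V_ov = 2.22 V, the device is in saturation.
I_D = ½ k_n V_ov² = 0.5 × 6.55 × 2.22² = 16.1 mA.

Saturation; I_D = 16.1 mA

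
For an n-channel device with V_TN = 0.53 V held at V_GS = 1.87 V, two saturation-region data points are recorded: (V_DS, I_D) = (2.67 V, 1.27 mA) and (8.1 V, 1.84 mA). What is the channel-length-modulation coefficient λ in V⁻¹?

With V_GS fixed, I_D ∝ (1 + λ V_DS) in saturation, so I_D2/I_D1 = (1 + λ V_DS2)/(1 + λ V_DS1).
1.84/1.27 = 1.449 = (1 + 8.1 λ)/(1 + 2.67 λ).
Solving: λ (I_D1 V_DS2 − I_D2 V_DS1) = I_D2 − I_D1, so λ = (1.84 − 1.27) / (1.27 × 8.1 − 1.84 × 2.67) = 0.57 / 5.37 = 0.106 V⁻¹.

λ = 0.106 V⁻¹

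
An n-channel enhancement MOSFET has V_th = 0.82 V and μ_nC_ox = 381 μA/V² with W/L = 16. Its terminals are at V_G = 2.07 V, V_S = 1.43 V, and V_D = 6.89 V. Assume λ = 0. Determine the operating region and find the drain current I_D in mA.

Cutoff; I_D = 0 mA

V_GS = V_G − V_S = 2.07 − 1.43 = 0.64 V; V_DS = V_D − V_S = 6.89 − 1.43 = 5.46 V.
V_GS = 0.64 V < V_th = 0.82 V, so the transistor is in cutoff.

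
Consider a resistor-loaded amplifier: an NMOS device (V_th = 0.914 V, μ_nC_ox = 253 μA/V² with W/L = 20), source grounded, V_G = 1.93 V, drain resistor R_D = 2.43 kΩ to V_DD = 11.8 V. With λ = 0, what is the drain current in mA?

I_D = 2.61 mA

V_GS = V_G = 1.93 V, so V_ov = 1.93 − 0.914 = 1.02 V.
k_n = μ_nC_ox · (W/L) = 5.06 mA/V².
Assume saturation: I_D = ½ k_n V_ov² = 0.5 × 5.06 × 1.02² = 2.61 mA, giving V_DS = V_DD − I_D R_D = 11.8 − 2.61 × 2.43 = 5.45 V.
V_DS = 5.45 V ≥ V_ov = 1.02 V, confirming saturation.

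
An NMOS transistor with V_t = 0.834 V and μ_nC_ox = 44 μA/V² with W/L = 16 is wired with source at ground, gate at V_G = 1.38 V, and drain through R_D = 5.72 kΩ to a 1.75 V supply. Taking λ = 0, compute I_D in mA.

I_D = 0.105 mA

V_GS = V_G = 1.38 V, so V_ov = 1.38 − 0.834 = 0.546 V.
k_n = μ_nC_ox · (W/L) = 0.704 mA/V².
Assume saturation: I_D = ½ k_n V_ov² = 0.5 × 0.704 × 0.546² = 0.105 mA, giving V_DS = V_DD − I_D R_D = 1.75 − 0.105 × 5.72 = 1.15 V.
V_DS = 1.15 V ≥ V_ov = 0.546 V, confirming saturation.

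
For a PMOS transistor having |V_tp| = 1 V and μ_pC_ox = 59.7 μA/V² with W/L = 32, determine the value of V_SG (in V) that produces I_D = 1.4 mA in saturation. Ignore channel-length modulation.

V_SG = 2.21 V

k_p = μ_pC_ox · (W/L) = 1.91 mA/V².
In saturation I_D = ½ k_p (V_SG − |V_tp|)², so V_SG − |V_tp| = √(2 I_D / k_p) = √(2 × 1.4 / 1.91) = 1.21 V.
V_SG = 1 + 1.21 = 2.21 V.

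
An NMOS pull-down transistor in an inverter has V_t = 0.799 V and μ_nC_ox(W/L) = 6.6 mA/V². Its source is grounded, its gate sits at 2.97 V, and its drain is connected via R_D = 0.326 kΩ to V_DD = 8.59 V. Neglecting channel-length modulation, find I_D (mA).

I_D = 15.6 mA

V_GS = V_G = 2.97 V, so V_ov = 2.97 − 0.799 = 2.17 V.
Assume saturation: I_D = ½ k_n V_ov² = 0.5 × 6.6 × 2.17² = 15.6 mA, giving V_DS = V_DD − I_D R_D = 8.59 − 15.6 × 0.326 = 3.52 V.
V_DS = 3.52 V ≥ V_ov = 2.17 V, confirming saturation.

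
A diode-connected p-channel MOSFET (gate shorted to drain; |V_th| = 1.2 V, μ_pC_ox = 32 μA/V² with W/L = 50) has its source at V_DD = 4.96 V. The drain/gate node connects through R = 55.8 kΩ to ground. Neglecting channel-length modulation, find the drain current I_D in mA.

With gate tied to drain, V_SG = V_SD ≥ V_SG − |V_th|, so the device is in saturation.
k_p = μ_pC_ox · (W/L) = 1.6 mA/V².
KCL at the drain: ½ k_p (V_SG − |V_th|)² = (V_DD − V_SG)/R.
Let x = V_SG − 1.2. Then 44.6 x² + x − 3.76 = 0, giving x = 0.279 V (positive root), so V_SG = 1.48 V.
I_D = (V_DD − V_SG)/R = (4.96 − 1.48) / 55.8 = 0.0624 mA.

I_D = 0.0624 mA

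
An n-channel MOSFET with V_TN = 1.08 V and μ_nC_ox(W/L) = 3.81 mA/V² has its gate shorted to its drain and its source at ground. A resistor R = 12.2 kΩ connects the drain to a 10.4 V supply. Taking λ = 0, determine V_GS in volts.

With gate tied to drain, V_GS = V_DS ≥ V_GS − V_TN, so the device is in saturation.
KCL at the drain: ½ k_n (V_GS − V_TN)² = (V_DD − V_GS)/R.
Let x = V_GS − 1.08. Then 23.2 x² + x − 9.32 = 0, giving x = 0.612 V (positive root), so V_GS = 1.69 V.
I_D = (V_DD − V_GS)/R = (10.4 − 1.69) / 12.2 = 0.714 mA.

V_GS = 1.69 V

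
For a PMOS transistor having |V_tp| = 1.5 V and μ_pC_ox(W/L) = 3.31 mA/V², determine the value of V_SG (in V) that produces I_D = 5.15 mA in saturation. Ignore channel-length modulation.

V_SG = 3.26 V

In saturation I_D = ½ k_p (V_SG − |V_tp|)², so V_SG − |V_tp| = √(2 I_D / k_p) = √(2 × 5.15 / 3.31) = 1.76 V.
V_SG = 1.5 + 1.76 = 3.26 V.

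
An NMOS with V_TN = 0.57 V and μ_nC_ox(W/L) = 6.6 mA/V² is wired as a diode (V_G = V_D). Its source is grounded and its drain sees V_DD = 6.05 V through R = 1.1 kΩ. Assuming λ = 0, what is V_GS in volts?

V_GS = 1.67 V

With gate tied to drain, V_GS = V_DS ≥ V_GS − V_TN, so the device is in saturation.
KCL at the drain: ½ k_n (V_GS − V_TN)² = (V_DD − V_GS)/R.
Let x = V_GS − 0.57. Then 3.63 x² + x − 5.48 = 0, giving x = 1.1 V (positive root), so V_GS = 1.67 V.
I_D = (V_DD − V_GS)/R = (6.05 − 1.67) / 1.1 = 3.98 mA.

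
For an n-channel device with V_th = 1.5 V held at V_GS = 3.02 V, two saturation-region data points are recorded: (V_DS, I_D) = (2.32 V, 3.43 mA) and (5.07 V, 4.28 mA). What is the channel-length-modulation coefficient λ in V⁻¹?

With V_GS fixed, I_D ∝ (1 + λ V_DS) in saturation, so I_D2/I_D1 = (1 + λ V_DS2)/(1 + λ V_DS1).
4.28/3.43 = 1.248 = (1 + 5.07 λ)/(1 + 2.32 λ).
Solving: λ (I_D1 V_DS2 − I_D2 V_DS1) = I_D2 − I_D1, so λ = (4.28 − 3.43) / (3.43 × 5.07 − 4.28 × 2.32) = 0.85 / 7.46 = 0.114 V⁻¹.

λ = 0.114 V⁻¹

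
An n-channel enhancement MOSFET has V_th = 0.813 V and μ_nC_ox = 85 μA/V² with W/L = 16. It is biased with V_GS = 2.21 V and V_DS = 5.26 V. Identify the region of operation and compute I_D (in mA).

Saturation; I_D = 1.33 mA

k_n = μ_nC_ox · (W/L) = 1.36 mA/V².
V_ov = V_GS − V_th = 2.21 − 0.813 = 1.4 V.
Since V_DS = 5.26 V ≥ V_ov = 1.4 V, the device is in saturation.
I_D = ½ k_n V_ov² = 0.5 × 1.36 × 1.4² = 1.33 mA.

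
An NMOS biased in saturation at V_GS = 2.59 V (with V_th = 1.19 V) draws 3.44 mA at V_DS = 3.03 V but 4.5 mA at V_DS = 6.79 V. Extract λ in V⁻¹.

λ = 0.109 V⁻¹

With V_GS fixed, I_D ∝ (1 + λ V_DS) in saturation, so I_D2/I_D1 = (1 + λ V_DS2)/(1 + λ V_DS1).
4.5/3.44 = 1.308 = (1 + 6.79 λ)/(1 + 3.03 λ).
Solving: λ (I_D1 V_DS2 − I_D2 V_DS1) = I_D2 − I_D1, so λ = (4.5 − 3.44) / (3.44 × 6.79 − 4.5 × 3.03) = 1.06 / 9.72 = 0.109 V⁻¹.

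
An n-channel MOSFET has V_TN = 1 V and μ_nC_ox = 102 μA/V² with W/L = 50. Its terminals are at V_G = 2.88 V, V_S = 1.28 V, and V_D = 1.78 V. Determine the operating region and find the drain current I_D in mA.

V_GS = V_G − V_S = 2.88 − 1.28 = 1.6 V; V_DS = V_D − V_S = 1.78 − 1.28 = 0.5 V.
k_n = μ_nC_ox · (W/L) = 5.1 mA/V².
V_ov = V_GS − V_TN = 1.6 − 1 = 0.6 V.
Since V_DS = 0.5 V < V_ov = 0.6 V, the device is in the triode region.
I_D = k_n [V_ov · V_DS − ½ V_DS²] = 5.1 × [0.6 × 0.5 − 0.5 × 0.5²] = 0.892 mA.

Triode; I_D = 0.892 mA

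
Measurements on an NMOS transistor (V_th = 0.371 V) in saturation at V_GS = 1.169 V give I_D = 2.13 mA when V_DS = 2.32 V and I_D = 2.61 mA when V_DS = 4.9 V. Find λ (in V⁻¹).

With V_GS fixed, I_D ∝ (1 + λ V_DS) in saturation, so I_D2/I_D1 = (1 + λ V_DS2)/(1 + λ V_DS1).
2.61/2.13 = 1.225 = (1 + 4.9 λ)/(1 + 2.32 λ).
Solving: λ (I_D1 V_DS2 − I_D2 V_DS1) = I_D2 − I_D1, so λ = (2.61 − 2.13) / (2.13 × 4.9 − 2.61 × 2.32) = 0.48 / 4.38 = 0.11 V⁻¹.

λ = 0.110 V⁻¹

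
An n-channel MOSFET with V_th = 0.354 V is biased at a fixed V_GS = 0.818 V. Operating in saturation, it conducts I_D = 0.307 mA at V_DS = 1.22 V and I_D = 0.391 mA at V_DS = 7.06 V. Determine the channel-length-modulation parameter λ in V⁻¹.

λ = 0.0497 V⁻¹

With V_GS fixed, I_D ∝ (1 + λ V_DS) in saturation, so I_D2/I_D1 = (1 + λ V_DS2)/(1 + λ V_DS1).
0.391/0.307 = 1.274 = (1 + 7.06 λ)/(1 + 1.22 λ).
Solving: λ (I_D1 V_DS2 − I_D2 V_DS1) = I_D2 − I_D1, so λ = (0.391 − 0.307) / (0.307 × 7.06 − 0.391 × 1.22) = 0.084 / 1.69 = 0.0497 V⁻¹.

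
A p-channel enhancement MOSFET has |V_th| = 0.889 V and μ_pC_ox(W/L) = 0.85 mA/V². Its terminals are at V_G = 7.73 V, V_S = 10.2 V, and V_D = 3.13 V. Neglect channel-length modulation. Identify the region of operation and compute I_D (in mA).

V_SG = V_S − V_G = 10.2 − 7.73 = 2.47 V; V_SD = V_S − V_D = 10.2 − 3.13 = 7.07 V.
V_ov = V_SG − |V_th| = 2.47 − 0.889 = 1.58 V.
Since V_SD = 7.07 V ≥ V_ov = 1.58 V, the device is in saturation.
I_D = ½ k_p V_ov² = 0.5 × 0.85 × 1.58² = 1.06 mA.

Saturation; I_D = 1.06 mA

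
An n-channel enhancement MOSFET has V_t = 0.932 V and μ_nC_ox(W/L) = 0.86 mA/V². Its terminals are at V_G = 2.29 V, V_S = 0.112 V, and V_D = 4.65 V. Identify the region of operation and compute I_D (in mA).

V_GS = V_G − V_S = 2.29 − 0.112 = 2.18 V; V_DS = V_D − V_S = 4.65 − 0.112 = 4.54 V.
V_ov = V_GS − V_t = 2.18 − 0.932 = 1.25 V.
Since V_DS = 4.54 V ≥ V_ov = 1.25 V, the device is in saturation.
I_D = ½ k_n V_ov² = 0.5 × 0.86 × 1.25² = 0.668 mA.

Saturation; I_D = 0.668 mA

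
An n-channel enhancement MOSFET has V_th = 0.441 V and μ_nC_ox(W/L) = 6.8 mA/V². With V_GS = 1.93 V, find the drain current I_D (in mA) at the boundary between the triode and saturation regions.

At the boundary V_DS = V_ov = V_GS − V_th = 1.93 − 0.441 = 1.49 V.
I_D = ½ k_n V_ov² = 0.5 × 6.8 × 1.49² = 7.54 mA.

I_D = 7.54 mA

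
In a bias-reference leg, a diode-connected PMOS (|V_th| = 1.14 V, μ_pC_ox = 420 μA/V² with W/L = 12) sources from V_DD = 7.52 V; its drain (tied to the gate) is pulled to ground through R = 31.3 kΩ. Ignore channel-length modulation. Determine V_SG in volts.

With gate tied to drain, V_SG = V_SD ≥ V_SG − |V_th|, so the device is in saturation.
k_p = μ_pC_ox · (W/L) = 5.04 mA/V².
KCL at the drain: ½ k_p (V_SG − |V_th|)² = (V_DD − V_SG)/R.
Let x = V_SG − 1.14. Then 78.9 x² + x − 6.38 = 0, giving x = 0.278 V (positive root), so V_SG = 1.42 V.
I_D = (V_DD − V_SG)/R = (7.52 − 1.42) / 31.3 = 0.195 mA.

V_SG = 1.42 V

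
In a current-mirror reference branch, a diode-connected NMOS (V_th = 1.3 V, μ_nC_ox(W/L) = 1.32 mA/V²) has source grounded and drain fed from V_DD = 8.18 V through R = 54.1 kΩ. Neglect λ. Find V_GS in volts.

V_GS = 1.73 V

With gate tied to drain, V_GS = V_DS ≥ V_GS − V_th, so the device is in saturation.
KCL at the drain: ½ k_n (V_GS − V_th)² = (V_DD − V_GS)/R.
Let x = V_GS − 1.3. Then 35.7 x² + x − 6.88 = 0, giving x = 0.425 V (positive root), so V_GS = 1.73 V.
I_D = (V_DD − V_GS)/R = (8.18 − 1.73) / 54.1 = 0.119 mA.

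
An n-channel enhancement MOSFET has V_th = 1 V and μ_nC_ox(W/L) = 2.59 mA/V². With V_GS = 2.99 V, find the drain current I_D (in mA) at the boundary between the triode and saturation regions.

At the boundary V_DS = V_ov = V_GS − V_th = 2.99 − 1 = 1.99 V.
I_D = ½ k_n V_ov² = 0.5 × 2.59 × 1.99² = 5.13 mA.

I_D = 5.13 mA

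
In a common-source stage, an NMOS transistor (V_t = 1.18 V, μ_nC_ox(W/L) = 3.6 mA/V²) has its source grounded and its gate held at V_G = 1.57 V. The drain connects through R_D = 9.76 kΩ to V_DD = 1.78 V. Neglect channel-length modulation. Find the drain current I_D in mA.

I_D = 0.167 mA

V_GS = V_G = 1.57 V, so V_ov = 1.57 − 1.18 = 0.39 V.
Assume saturation: I_D = ½ k_n V_ov² = 0.5 × 3.6 × 0.39² = 0.274 mA, giving V_DS = V_DD − I_D R_D = 1.78 − 0.274 × 9.76 = -0.892 V.
But -0.892 V < V_ov = 0.39 V, so the device is actually in triode.
In triode I_D = k_n[V_ov V_DS − ½ V_DS²] and I_D = (V_DD − V_DS)/R_D. Equating: 17.6 V_DS² − 14.7 V_DS + 1.78 = 0, giving V_DS = 0.147 V (the root below V_ov).
I_D = (1.78 − 0.147) / 9.76 = 0.167 mA.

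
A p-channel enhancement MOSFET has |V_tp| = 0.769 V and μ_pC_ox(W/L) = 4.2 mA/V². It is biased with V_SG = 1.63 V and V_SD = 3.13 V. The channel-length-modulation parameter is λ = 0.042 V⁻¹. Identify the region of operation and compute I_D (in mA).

V_ov = V_SG − |V_tp| = 1.63 − 0.769 = 0.861 V.
Since V_SD = 3.13 V ≥ V_ov = 0.861 V, the device is in saturation.
I_D = ½ k_p V_ov² (1 + λ V_SD) = 0.5 × 4.2 × 0.861² × (1 + 0.042 × 3.13) = 1.76 mA.

Saturation; I_D = 1.76 mA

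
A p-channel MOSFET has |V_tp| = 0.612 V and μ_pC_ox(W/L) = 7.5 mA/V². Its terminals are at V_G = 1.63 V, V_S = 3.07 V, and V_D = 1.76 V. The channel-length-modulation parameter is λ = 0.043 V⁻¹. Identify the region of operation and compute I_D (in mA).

Saturation; I_D = 2.72 mA

V_SG = V_S − V_G = 3.07 − 1.63 = 1.44 V; V_SD = V_S − V_D = 3.07 − 1.76 = 1.31 V.
V_ov = V_SG − |V_tp| = 1.44 − 0.612 = 0.828 V.
Since V_SD = 1.31 V ≥ V_ov = 0.828 V, the device is in saturation.
I_D = ½ k_p V_ov² (1 + λ V_SD) = 0.5 × 7.5 × 0.828² × (1 + 0.043 × 1.31) = 2.72 mA.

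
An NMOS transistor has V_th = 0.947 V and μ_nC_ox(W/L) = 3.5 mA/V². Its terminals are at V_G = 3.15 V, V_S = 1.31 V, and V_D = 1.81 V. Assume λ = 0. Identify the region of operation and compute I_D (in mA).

V_GS = V_G − V_S = 3.15 − 1.31 = 1.84 V; V_DS = V_D − V_S = 1.81 − 1.31 = 0.5 V.
V_ov = V_GS − V_th = 1.84 − 0.947 = 0.893 V.
Since V_DS = 0.5 V < V_ov = 0.893 V, the device is in the triode region.
I_D = k_n [V_ov · V_DS − ½ V_DS²] = 3.5 × [0.893 × 0.5 − 0.5 × 0.5²] = 1.13 mA.

Triode; I_D = 1.13 mA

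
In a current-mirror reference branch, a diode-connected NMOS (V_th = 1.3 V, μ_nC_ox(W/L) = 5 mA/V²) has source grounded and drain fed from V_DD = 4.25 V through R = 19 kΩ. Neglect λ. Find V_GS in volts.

V_GS = 1.54 V

With gate tied to drain, V_GS = V_DS ≥ V_GS − V_th, so the device is in saturation.
KCL at the drain: ½ k_n (V_GS − V_th)² = (V_DD − V_GS)/R.
Let x = V_GS − 1.3. Then 47.5 x² + x − 2.95 = 0, giving x = 0.239 V (positive root), so V_GS = 1.54 V.
I_D = (V_DD − V_GS)/R = (4.25 − 1.54) / 19 = 0.143 mA.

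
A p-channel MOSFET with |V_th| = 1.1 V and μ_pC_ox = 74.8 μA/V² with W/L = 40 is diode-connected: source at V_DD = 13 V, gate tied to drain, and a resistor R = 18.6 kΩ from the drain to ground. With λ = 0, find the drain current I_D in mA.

I_D = 0.606 mA

With gate tied to drain, V_SG = V_SD ≥ V_SG − |V_th|, so the device is in saturation.
k_p = μ_pC_ox · (W/L) = 2.992 mA/V².
KCL at the drain: ½ k_p (V_SG − |V_th|)² = (V_DD − V_SG)/R.
Let x = V_SG − 1.1. Then 27.8 x² + x − 11.9 = 0, giving x = 0.636 V (positive root), so V_SG = 1.74 V.
I_D = (V_DD − V_SG)/R = (13 − 1.74) / 18.6 = 0.606 mA.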